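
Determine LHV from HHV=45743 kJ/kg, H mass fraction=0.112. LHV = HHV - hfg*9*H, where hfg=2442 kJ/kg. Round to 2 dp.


LHV = HHV - hfg * 9 * H
Water correction = 2442 * 9 * 0.112 = 2461.536 kJ/kg
LHV = 45743 - 2461.536 = 43281.46 kJ/kg


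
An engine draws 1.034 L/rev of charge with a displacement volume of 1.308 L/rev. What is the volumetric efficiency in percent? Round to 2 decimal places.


eta_v = (V_actual / V_disp) * 100
Ratio = 1.034 / 1.308 = 0.7905
eta_v = 0.7905 * 100 = 79.05%


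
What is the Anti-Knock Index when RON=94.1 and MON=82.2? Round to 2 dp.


AKI = (RON + MON) / 2
AKI = (94.1 + 82.2) / 2
AKI = 176.3 / 2 = 88.15


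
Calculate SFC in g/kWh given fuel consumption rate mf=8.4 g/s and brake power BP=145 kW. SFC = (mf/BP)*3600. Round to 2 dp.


SFC = (mf / BP) * 3600
Rate = 8.4 / 145 = 0.057931 g/(s*kW)
SFC = 0.057931 * 3600 = 208.55 g/kWh


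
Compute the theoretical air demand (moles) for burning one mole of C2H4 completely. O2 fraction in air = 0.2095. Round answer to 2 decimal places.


Balanced combustion: C2H4 + 3 O2 -> 2 CO2 + 2 H2O
O2 needed = C + H/4 = 2 + 4/4 = 3.00 moles
Air moles = O2 / 0.2095 = 3.00 / 0.2095 = 14.32 moles air


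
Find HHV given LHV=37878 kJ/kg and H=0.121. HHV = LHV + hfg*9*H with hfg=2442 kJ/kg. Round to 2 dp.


HHV = LHV + hfg * 9 * H
Water addition = 2442 * 9 * 0.121 = 2659.338 kJ/kg
HHV = 37878 + 2659.338 = 40537.34 kJ/kg


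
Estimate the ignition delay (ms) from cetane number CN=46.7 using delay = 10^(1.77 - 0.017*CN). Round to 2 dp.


delay = 10^(1.77 - 0.017*CN)
Exponent = 1.77 - 0.017*46.7 = 0.9761
delay = 10^0.9761 = 9.46 ms


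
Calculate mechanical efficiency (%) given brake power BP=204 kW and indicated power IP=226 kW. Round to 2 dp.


eta_mech = (BP / IP) * 100
Ratio = 204 / 226 = 0.9027
eta_mech = 0.9027 * 100 = 90.27%


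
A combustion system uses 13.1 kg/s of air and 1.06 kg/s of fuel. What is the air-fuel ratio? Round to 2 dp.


AFR = m_air / m_fuel
AFR = 13.1 / 1.06 = 12.36


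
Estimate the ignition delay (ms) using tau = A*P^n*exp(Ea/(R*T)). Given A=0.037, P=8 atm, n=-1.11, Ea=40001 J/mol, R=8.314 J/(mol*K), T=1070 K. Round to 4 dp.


tau = A * P^n * exp(Ea/(R*T))
P^n = 8^(-1.11) = 0.09944206
Ea/(R*T) = 40001/(8.314*1070) = 4.496525
exp(Ea/(R*T)) = 89.704900
tau = 0.037 * 0.09944206 * 89.704900 = 0.3301 ms


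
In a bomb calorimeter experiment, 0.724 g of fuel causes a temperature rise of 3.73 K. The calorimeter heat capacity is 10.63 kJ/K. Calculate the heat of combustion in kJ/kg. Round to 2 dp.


Hc = C_cal * delta_T / m_fuel
Q_released = 10.63 * 3.73 = 39.6499 kJ
m_fuel = 0.724 g = 0.724/1000 kg = 0.000724 kg
Hc = 39.6499 / 0.000724 = 54765.06 kJ/kg


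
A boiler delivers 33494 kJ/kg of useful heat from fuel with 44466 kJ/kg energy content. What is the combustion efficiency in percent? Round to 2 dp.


Efficiency = (Q_useful / Q_fuel) * 100
Efficiency = (33494 / 44466) * 100
Efficiency = 0.7532 * 100 = 75.32%


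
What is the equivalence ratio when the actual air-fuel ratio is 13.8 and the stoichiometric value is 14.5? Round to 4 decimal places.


phi = AFR_stoich / AFR_actual
phi = 14.5 / 13.8 = 1.0507


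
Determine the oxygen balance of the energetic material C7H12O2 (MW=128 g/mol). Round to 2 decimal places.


OB = -1600 * (2C + H/2 - O) / MW
Inner = 2*7 + 12/2 - 2 = 18.00
OB = -1600 * 18.00 / 128 = -225.00%


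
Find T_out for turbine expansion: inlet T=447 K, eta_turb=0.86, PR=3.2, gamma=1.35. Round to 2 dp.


T_out = T_in * (1 - eta * (1 - PR^(-(gamma-1)/gamma)))
Exponent = -(1.35-1)/1.35 = -0.25925926
PR^exp = 3.2^(-0.25925926) = 0.73966521
Factor = 1 - 0.86*(1 - 0.73966521) = 0.77611208
T_out = 447 * 0.77611208 = 346.92 K


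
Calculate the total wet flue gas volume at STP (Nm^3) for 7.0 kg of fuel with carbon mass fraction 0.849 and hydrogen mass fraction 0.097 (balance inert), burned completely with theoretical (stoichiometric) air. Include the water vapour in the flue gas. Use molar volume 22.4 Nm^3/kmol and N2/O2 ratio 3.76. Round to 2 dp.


Per kg fuel: CO2 = (C/12 kmol)*22.4 = (0.849/12)*22.4 = 1.58480 Nm^3
Per kg fuel: H2O = (H/2 kmol)*22.4 = (0.097/2)*22.4 = 1.08640 Nm^3
O2 needed per kg fuel = C/12 + H/4 = 0.849/12 + 0.097/4 = 0.09500000 kmol
Per kg fuel: N2 = O2*3.76*22.4 = 0.09500000*3.76*22.4 = 8.00128 Nm^3
Total per kg = 1.58480 + 1.08640 + 8.00128 = 10.67248 Nm^3
Total = 10.67248 * 7.0 = 74.71 Nm^3


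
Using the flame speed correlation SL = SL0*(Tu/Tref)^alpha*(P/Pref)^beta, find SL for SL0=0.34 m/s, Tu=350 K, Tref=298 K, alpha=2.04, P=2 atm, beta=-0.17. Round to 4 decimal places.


SL = SL0 * (Tu/Tref)^alpha * (P/Pref)^beta
T ratio = 350/298 = 1.17449664
(T ratio)^alpha = 1.17449664^2.04 = 1.388346
(P/Pref)^beta = 2^(-0.17) = 0.888843
SL = 0.34 * 1.388346 * 0.888843 = 0.4196 m/s


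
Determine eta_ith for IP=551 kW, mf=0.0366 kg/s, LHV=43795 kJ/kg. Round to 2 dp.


eta_ith = (IP / (mf * LHV)) * 100
Denominator = 0.0366 * 43795 = 1602.8970 kW
eta_ith = (551 / 1602.8970) * 100 = 34.38%


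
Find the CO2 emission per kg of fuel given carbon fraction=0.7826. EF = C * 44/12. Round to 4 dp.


EF = C_frac * (M_CO2 / M_C)
EF = 0.7826 * (44/12)
EF = 0.7826 * 3.666667 = 2.8695 kg_CO2/kg_fuel


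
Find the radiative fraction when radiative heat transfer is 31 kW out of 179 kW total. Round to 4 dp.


f_rad = Q_rad / Q_total
f_rad = 31 / 179 = 0.1732


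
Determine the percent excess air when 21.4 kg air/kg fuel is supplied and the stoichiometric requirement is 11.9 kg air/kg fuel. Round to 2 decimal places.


Excess air = actual - stoichiometric = 21.4 - 11.9 = 9.50 kg/kg fuel
Excess air % = (excess / stoich) * 100 = (9.50 / 11.9) * 100 = 79.83%


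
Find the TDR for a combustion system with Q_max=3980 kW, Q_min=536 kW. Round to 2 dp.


TDR = Q_max / Q_min
TDR = 3980 / 536 = 7.43


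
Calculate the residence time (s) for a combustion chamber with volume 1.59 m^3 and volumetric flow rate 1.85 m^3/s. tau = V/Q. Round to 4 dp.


tau = V / Q_flow
tau = 1.59 / 1.85 = 0.8595 s


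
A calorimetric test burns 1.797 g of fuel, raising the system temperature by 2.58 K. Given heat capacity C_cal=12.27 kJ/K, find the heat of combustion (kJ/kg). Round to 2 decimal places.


Hc = C_cal * delta_T / m_fuel
Q_released = 12.27 * 2.58 = 31.6566 kJ
m_fuel = 1.797 g = 1.797/1000 kg = 0.001797 kg
Hc = 31.6566 / 0.001797 = 17616.36 kJ/kg


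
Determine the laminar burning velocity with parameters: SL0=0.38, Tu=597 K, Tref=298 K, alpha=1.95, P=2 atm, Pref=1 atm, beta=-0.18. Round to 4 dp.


SL = SL0 * (Tu/Tref)^alpha * (P/Pref)^beta
T ratio = 597/298 = 2.00335570
(T ratio)^alpha = 2.00335570^1.95 = 3.876397
(P/Pref)^beta = 2^(-0.18) = 0.882703
SL = 0.38 * 3.876397 * 0.882703 = 1.3002 m/s


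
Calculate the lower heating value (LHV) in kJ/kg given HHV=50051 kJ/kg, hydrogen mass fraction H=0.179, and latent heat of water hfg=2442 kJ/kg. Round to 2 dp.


LHV = HHV - hfg * 9 * H
Water correction = 2442 * 9 * 0.179 = 3934.062 kJ/kg
LHV = 50051 - 3934.062 = 46116.94 kJ/kg


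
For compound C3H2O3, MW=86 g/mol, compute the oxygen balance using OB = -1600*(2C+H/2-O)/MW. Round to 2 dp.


OB = -1600 * (2C + H/2 - O) / MW
Inner = 2*3 + 2/2 - 3 = 4.00
OB = -1600 * 4.00 / 86 = -74.42%


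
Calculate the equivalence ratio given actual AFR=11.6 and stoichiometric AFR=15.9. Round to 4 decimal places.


phi = AFR_stoich / AFR_actual
phi = 15.9 / 11.6 = 1.3707


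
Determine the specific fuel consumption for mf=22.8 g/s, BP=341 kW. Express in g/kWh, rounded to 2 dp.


SFC = (mf / BP) * 3600
Rate = 22.8 / 341 = 0.066862 g/(s*kW)
SFC = 0.066862 * 3600 = 240.70 g/kWh


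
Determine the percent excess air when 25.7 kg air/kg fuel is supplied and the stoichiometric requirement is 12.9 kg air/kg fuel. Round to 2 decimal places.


Excess air = actual - stoichiometric = 25.7 - 12.9 = 12.80 kg/kg fuel
Excess air % = (excess / stoich) * 100 = (12.80 / 12.9) * 100 = 99.22%


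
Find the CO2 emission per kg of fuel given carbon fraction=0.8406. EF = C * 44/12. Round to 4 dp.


EF = C_frac * (M_CO2 / M_C)
EF = 0.8406 * (44/12)
EF = 0.8406 * 3.666667 = 3.0822 kg_CO2/kg_fuel


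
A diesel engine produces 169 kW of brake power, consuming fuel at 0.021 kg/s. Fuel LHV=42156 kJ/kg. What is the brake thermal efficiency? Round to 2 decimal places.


eta_BTE = (BP / (mf * LHV)) * 100
Denominator = 0.021 * 42156 = 885.2760 kW
eta_BTE = (169 / 885.2760) * 100 = 19.09%


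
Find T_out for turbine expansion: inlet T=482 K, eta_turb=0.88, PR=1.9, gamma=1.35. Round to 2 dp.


T_out = T_in * (1 - eta * (1 - PR^(-(gamma-1)/gamma)))
Exponent = -(1.35-1)/1.35 = -0.25925926
PR^exp = 1.9^(-0.25925926) = 0.84670193
Factor = 1 - 0.88*(1 - 0.84670193) = 0.86509770
T_out = 482 * 0.86509770 = 416.98 K


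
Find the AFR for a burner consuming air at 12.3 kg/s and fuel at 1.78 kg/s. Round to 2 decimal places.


AFR = m_air / m_fuel
AFR = 12.3 / 1.78 = 6.91


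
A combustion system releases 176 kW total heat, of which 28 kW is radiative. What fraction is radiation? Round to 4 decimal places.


f_rad = Q_rad / Q_total
f_rad = 28 / 176 = 0.1591


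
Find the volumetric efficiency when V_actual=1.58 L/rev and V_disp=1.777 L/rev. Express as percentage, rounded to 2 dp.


eta_v = (V_actual / V_disp) * 100
Ratio = 1.58 / 1.777 = 0.8891
eta_v = 0.8891 * 100 = 88.91%


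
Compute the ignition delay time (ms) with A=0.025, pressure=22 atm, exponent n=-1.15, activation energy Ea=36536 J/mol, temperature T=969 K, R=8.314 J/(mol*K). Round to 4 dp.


tau = A * P^n * exp(Ea/(R*T))
P^n = 22^(-1.15) = 0.02858998
Ea/(R*T) = 36536/(8.314*969) = 4.535103
exp(Ea/(R*T)) = 93.233163
tau = 0.025 * 0.02858998 * 93.233163 = 0.0666 ms


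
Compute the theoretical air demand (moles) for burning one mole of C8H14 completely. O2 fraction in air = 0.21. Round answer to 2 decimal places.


Balanced combustion: C8H14 + 11.5 O2 -> 8 CO2 + 7 H2O
O2 needed = C + H/4 = 8 + 14/4 = 11.50 moles
Air moles = O2 / 0.21 = 11.50 / 0.21 = 54.76 moles air


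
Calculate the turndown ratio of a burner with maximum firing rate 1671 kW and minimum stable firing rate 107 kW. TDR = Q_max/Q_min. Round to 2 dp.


TDR = Q_max / Q_min
TDR = 1671 / 107 = 15.62


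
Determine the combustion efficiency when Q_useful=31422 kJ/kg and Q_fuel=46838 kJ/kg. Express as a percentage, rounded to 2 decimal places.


Efficiency = (Q_useful / Q_fuel) * 100
Efficiency = (31422 / 46838) * 100
Efficiency = 0.6709 * 100 = 67.09%


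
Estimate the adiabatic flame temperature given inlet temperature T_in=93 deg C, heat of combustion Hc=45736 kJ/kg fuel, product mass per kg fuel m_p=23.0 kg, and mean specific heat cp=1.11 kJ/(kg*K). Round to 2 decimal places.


T_ad = T_in + Hc / (m_p * cp)
Denominator = 23.0 * 1.11 = 25.5300
Temperature rise = 45736 / 25.5300 = 1791.46 K
T_ad = 93 + 1791.46 = 1884.46 deg C


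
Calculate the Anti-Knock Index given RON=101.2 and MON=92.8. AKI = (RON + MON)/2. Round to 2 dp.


AKI = (RON + MON) / 2
AKI = (101.2 + 92.8) / 2
AKI = 194.0 / 2 = 97.00


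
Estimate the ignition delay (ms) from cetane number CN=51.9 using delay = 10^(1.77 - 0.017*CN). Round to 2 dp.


delay = 10^(1.77 - 0.017*CN)
Exponent = 1.77 - 0.017*51.9 = 0.8877
delay = 10^0.8877 = 7.72 ms


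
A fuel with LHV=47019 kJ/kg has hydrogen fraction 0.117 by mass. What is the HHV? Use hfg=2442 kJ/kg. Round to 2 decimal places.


HHV = LHV + hfg * 9 * H
Water addition = 2442 * 9 * 0.117 = 2571.426 kJ/kg
HHV = 47019 + 2571.426 = 49590.43 kJ/kg


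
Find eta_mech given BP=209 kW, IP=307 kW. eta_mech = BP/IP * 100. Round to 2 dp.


eta_mech = (BP / IP) * 100
Ratio = 209 / 307 = 0.6808
eta_mech = 0.6808 * 100 = 68.08%


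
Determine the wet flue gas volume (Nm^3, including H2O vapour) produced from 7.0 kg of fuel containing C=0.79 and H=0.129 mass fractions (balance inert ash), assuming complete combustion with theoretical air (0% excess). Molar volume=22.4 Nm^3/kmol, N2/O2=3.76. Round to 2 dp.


Per kg fuel: CO2 = (C/12 kmol)*22.4 = (0.79/12)*22.4 = 1.47467 Nm^3
Per kg fuel: H2O = (H/2 kmol)*22.4 = (0.129/2)*22.4 = 1.44480 Nm^3
O2 needed per kg fuel = C/12 + H/4 = 0.79/12 + 0.129/4 = 0.09808333 kmol
Per kg fuel: N2 = O2*3.76*22.4 = 0.09808333*3.76*22.4 = 8.26097 Nm^3
Total per kg = 1.47467 + 1.44480 + 8.26097 = 11.18044 Nm^3
Total = 11.18044 * 7.0 = 78.26 Nm^3


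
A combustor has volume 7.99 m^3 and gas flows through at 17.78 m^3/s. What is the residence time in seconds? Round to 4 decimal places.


tau = V / Q_flow
tau = 7.99 / 17.78 = 0.4494 s


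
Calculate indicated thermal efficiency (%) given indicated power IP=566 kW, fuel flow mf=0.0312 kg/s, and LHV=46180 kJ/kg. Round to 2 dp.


eta_ith = (IP / (mf * LHV)) * 100
Denominator = 0.0312 * 46180 = 1440.8160 kW
eta_ith = (566 / 1440.8160) * 100 = 39.28%


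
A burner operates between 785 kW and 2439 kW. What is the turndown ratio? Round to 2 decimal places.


TDR = Q_max / Q_min
TDR = 2439 / 785 = 3.11


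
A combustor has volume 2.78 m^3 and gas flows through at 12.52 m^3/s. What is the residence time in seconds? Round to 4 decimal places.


tau = V / Q_flow
tau = 2.78 / 12.52 = 0.2220 s


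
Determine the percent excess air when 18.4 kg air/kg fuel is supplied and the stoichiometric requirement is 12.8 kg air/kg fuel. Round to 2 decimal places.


Excess air = actual - stoichiometric = 18.4 - 12.8 = 5.60 kg/kg fuel
Excess air % = (excess / stoich) * 100 = (5.60 / 12.8) * 100 = 43.75%


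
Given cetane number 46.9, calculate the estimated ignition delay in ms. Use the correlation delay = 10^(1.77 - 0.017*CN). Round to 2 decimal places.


delay = 10^(1.77 - 0.017*CN)
Exponent = 1.77 - 0.017*46.9 = 0.9727
delay = 10^0.9727 = 9.39 ms


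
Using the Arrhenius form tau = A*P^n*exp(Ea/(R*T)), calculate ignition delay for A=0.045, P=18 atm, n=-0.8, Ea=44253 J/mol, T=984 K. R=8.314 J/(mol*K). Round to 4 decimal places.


tau = A * P^n * exp(Ea/(R*T))
P^n = 18^(-0.8) = 0.09903347
Ea/(R*T) = 44253/(8.314*984) = 5.409257
exp(Ea/(R*T)) = 223.465445
tau = 0.045 * 0.09903347 * 223.465445 = 0.9959 ms


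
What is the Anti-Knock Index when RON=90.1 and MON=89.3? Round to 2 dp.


AKI = (RON + MON) / 2
AKI = (90.1 + 89.3) / 2
AKI = 179.4 / 2 = 89.70


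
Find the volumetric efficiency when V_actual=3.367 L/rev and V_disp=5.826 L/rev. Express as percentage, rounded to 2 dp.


eta_v = (V_actual / V_disp) * 100
Ratio = 3.367 / 5.826 = 0.5779
eta_v = 0.5779 * 100 = 57.79%


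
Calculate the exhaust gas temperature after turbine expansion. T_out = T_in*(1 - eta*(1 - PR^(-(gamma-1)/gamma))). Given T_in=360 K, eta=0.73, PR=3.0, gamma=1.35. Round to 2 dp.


T_out = T_in * (1 - eta * (1 - PR^(-(gamma-1)/gamma)))
Exponent = -(1.35-1)/1.35 = -0.25925926
PR^exp = 3.0^(-0.25925926) = 0.75214556
Factor = 1 - 0.73*(1 - 0.75214556) = 0.81906626
T_out = 360 * 0.81906626 = 294.86 K


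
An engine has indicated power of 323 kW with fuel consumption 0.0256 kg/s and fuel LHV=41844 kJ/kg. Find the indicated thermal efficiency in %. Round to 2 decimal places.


eta_ith = (IP / (mf * LHV)) * 100
Denominator = 0.0256 * 41844 = 1071.2064 kW
eta_ith = (323 / 1071.2064) * 100 = 30.15%


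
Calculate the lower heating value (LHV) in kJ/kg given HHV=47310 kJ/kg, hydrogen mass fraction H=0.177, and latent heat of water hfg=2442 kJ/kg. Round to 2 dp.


LHV = HHV - hfg * 9 * H
Water correction = 2442 * 9 * 0.177 = 3890.106 kJ/kg
LHV = 47310 - 3890.106 = 43419.89 kJ/kg


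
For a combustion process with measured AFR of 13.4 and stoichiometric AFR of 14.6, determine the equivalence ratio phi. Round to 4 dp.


phi = AFR_stoich / AFR_actual
phi = 14.6 / 13.4 = 1.0896


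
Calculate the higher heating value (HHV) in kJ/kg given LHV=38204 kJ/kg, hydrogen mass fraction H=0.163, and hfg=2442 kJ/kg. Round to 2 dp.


HHV = LHV + hfg * 9 * H
Water addition = 2442 * 9 * 0.163 = 3582.414 kJ/kg
HHV = 38204 + 3582.414 = 41786.41 kJ/kg


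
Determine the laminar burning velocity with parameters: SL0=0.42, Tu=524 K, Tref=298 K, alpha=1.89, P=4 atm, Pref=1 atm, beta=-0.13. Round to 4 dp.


SL = SL0 * (Tu/Tref)^alpha * (P/Pref)^beta
T ratio = 524/298 = 1.75838926
(T ratio)^alpha = 1.75838926^1.89 = 2.905811
(P/Pref)^beta = 4^(-0.13) = 0.835088
SL = 0.42 * 2.905811 * 0.835088 = 1.0192 m/s


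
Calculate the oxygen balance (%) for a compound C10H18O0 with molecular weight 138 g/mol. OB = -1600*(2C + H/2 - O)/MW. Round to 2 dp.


OB = -1600 * (2C + H/2 - O) / MW
Inner = 2*10 + 18/2 - 0 = 29.00
OB = -1600 * 29.00 / 138 = -336.23%


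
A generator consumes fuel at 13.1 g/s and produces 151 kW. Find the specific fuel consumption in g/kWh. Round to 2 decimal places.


SFC = (mf / BP) * 3600
Rate = 13.1 / 151 = 0.086755 g/(s*kW)
SFC = 0.086755 * 3600 = 312.32 g/kWh


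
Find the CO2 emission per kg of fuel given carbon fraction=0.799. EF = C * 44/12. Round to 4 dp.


EF = C_frac * (M_CO2 / M_C)
EF = 0.799 * (44/12)
EF = 0.799 * 3.666667 = 2.9297 kg_CO2/kg_fuel


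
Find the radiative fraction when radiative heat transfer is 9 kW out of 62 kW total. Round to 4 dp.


f_rad = Q_rad / Q_total
f_rad = 9 / 62 = 0.1452


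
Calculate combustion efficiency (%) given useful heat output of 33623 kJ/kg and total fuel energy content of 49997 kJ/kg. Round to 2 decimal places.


Efficiency = (Q_useful / Q_fuel) * 100
Efficiency = (33623 / 49997) * 100
Efficiency = 0.6725 * 100 = 67.25%


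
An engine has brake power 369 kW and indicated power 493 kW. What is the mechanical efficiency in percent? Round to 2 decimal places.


eta_mech = (BP / IP) * 100
Ratio = 369 / 493 = 0.7485
eta_mech = 0.7485 * 100 = 74.85%


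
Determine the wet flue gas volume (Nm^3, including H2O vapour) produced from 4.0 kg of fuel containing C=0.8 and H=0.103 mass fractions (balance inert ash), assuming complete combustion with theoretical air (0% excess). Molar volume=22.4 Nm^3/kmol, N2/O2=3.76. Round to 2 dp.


Per kg fuel: CO2 = (C/12 kmol)*22.4 = (0.8/12)*22.4 = 1.49333 Nm^3
Per kg fuel: H2O = (H/2 kmol)*22.4 = (0.103/2)*22.4 = 1.15360 Nm^3
O2 needed per kg fuel = C/12 + H/4 = 0.8/12 + 0.103/4 = 0.09241667 kmol
Per kg fuel: N2 = O2*3.76*22.4 = 0.09241667*3.76*22.4 = 7.78370 Nm^3
Total per kg = 1.49333 + 1.15360 + 7.78370 = 10.43063 Nm^3
Total = 10.43063 * 4.0 = 41.72 Nm^3


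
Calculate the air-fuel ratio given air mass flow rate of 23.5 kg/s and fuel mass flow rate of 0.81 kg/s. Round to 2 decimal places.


AFR = m_air / m_fuel
AFR = 23.5 / 0.81 = 29.01


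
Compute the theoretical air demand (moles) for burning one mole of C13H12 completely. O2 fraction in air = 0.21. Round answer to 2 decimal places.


Balanced combustion: C13H12 + 16 O2 -> 13 CO2 + 6 H2O
O2 needed = C + H/4 = 13 + 12/4 = 16.00 moles
Air moles = O2 / 0.21 = 16.00 / 0.21 = 76.19 moles air


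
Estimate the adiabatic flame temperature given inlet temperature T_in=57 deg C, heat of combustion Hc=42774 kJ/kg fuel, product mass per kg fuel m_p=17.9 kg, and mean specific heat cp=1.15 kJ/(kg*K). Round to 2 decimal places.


T_ad = T_in + Hc / (m_p * cp)
Denominator = 17.9 * 1.15 = 20.5850
Temperature rise = 42774 / 20.5850 = 2077.92 K
T_ad = 57 + 2077.92 = 2134.92 deg C


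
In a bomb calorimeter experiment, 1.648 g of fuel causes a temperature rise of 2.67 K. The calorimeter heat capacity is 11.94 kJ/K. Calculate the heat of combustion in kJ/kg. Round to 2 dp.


Hc = C_cal * delta_T / m_fuel
Q_released = 11.94 * 2.67 = 31.8798 kJ
m_fuel = 1.648 g = 1.648/1000 kg = 0.001648 kg
Hc = 31.8798 / 0.001648 = 19344.54 kJ/kg


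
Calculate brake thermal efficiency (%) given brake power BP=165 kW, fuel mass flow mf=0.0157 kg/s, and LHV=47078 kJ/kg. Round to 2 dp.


eta_BTE = (BP / (mf * LHV)) * 100
Denominator = 0.0157 * 47078 = 739.1246 kW
eta_BTE = (165 / 739.1246) * 100 = 22.32%


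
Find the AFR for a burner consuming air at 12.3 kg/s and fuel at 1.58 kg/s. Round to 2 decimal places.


AFR = m_air / m_fuel
AFR = 12.3 / 1.58 = 7.78


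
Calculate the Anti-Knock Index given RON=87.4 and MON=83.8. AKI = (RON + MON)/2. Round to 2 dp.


AKI = (RON + MON) / 2
AKI = (87.4 + 83.8) / 2
AKI = 171.2 / 2 = 85.60


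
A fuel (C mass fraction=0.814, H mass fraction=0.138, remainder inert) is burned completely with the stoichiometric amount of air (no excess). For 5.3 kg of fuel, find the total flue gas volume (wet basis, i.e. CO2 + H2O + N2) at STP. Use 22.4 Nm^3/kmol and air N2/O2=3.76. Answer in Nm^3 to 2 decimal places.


Per kg fuel: CO2 = (C/12 kmol)*22.4 = (0.814/12)*22.4 = 1.51947 Nm^3
Per kg fuel: H2O = (H/2 kmol)*22.4 = (0.138/2)*22.4 = 1.54560 Nm^3
O2 needed per kg fuel = C/12 + H/4 = 0.814/12 + 0.138/4 = 0.10233333 kmol
Per kg fuel: N2 = O2*3.76*22.4 = 0.10233333*3.76*22.4 = 8.61892 Nm^3
Total per kg = 1.51947 + 1.54560 + 8.61892 = 11.68399 Nm^3
Total = 11.68399 * 5.3 = 61.93 Nm^3


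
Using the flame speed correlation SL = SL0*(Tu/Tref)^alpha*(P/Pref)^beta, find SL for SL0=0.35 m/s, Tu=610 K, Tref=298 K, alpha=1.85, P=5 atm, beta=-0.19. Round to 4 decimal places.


SL = SL0 * (Tu/Tref)^alpha * (P/Pref)^beta
T ratio = 610/298 = 2.04697987
(T ratio)^alpha = 2.04697987^1.85 = 3.763224
(P/Pref)^beta = 5^(-0.19) = 0.736539
SL = 0.35 * 3.763224 * 0.736539 = 0.9701 m/s


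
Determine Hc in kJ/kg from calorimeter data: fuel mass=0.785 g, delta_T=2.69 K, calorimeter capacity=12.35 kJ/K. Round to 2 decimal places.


Hc = C_cal * delta_T / m_fuel
Q_released = 12.35 * 2.69 = 33.2215 kJ
m_fuel = 0.785 g = 0.785/1000 kg = 0.000785 kg
Hc = 33.2215 / 0.000785 = 42320.38 kJ/kg


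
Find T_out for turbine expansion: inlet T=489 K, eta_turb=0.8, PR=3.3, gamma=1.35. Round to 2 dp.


T_out = T_in * (1 - eta * (1 - PR^(-(gamma-1)/gamma)))
Exponent = -(1.35-1)/1.35 = -0.25925926
PR^exp = 3.3^(-0.25925926) = 0.73378775
Factor = 1 - 0.8*(1 - 0.73378775) = 0.78703020
T_out = 489 * 0.78703020 = 384.86 K


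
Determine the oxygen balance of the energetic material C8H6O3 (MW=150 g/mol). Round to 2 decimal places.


OB = -1600 * (2C + H/2 - O) / MW
Inner = 2*8 + 6/2 - 3 = 16.00
OB = -1600 * 16.00 / 150 = -170.67%


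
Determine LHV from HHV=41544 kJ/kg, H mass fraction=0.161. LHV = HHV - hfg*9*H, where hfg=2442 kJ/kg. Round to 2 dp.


LHV = HHV - hfg * 9 * H
Water correction = 2442 * 9 * 0.161 = 3538.458 kJ/kg
LHV = 41544 - 3538.458 = 38005.54 kJ/kg


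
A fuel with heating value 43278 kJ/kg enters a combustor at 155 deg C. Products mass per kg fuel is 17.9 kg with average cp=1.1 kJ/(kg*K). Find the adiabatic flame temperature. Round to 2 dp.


T_ad = T_in + Hc / (m_p * cp)
Denominator = 17.9 * 1.1 = 19.6900
Temperature rise = 43278 / 19.6900 = 2197.97 K
T_ad = 155 + 2197.97 = 2352.97 deg C


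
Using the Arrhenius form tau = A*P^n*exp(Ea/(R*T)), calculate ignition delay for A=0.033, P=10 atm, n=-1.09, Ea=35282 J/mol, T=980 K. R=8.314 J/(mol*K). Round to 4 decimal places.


tau = A * P^n * exp(Ea/(R*T))
P^n = 10^(-1.09) = 0.08128305
Ea/(R*T) = 35282/(8.314*980) = 4.330291
exp(Ea/(R*T)) = 75.966403
tau = 0.033 * 0.08128305 * 75.966403 = 0.2038 ms


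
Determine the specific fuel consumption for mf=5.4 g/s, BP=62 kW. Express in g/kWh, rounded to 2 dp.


SFC = (mf / BP) * 3600
Rate = 5.4 / 62 = 0.087097 g/(s*kW)
SFC = 0.087097 * 3600 = 313.55 g/kWh


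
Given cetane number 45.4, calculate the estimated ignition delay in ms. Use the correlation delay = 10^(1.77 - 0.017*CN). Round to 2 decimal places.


delay = 10^(1.77 - 0.017*CN)
Exponent = 1.77 - 0.017*45.4 = 0.9982
delay = 10^0.9982 = 9.96 ms


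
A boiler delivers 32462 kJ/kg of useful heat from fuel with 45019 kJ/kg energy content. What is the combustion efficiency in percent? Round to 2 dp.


Efficiency = (Q_useful / Q_fuel) * 100
Efficiency = (32462 / 45019) * 100
Efficiency = 0.7211 * 100 = 72.11%


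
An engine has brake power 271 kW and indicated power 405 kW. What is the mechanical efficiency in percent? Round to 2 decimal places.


eta_mech = (BP / IP) * 100
Ratio = 271 / 405 = 0.6691
eta_mech = 0.6691 * 100 = 66.91%


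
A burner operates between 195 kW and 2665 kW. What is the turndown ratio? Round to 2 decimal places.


TDR = Q_max / Q_min
TDR = 2665 / 195 = 13.67


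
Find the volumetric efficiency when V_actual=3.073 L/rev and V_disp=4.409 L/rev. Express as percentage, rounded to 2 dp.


eta_v = (V_actual / V_disp) * 100
Ratio = 3.073 / 4.409 = 0.6970
eta_v = 0.6970 * 100 = 69.70%


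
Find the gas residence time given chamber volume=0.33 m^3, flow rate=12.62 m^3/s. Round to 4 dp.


tau = V / Q_flow
tau = 0.33 / 12.62 = 0.0261 s


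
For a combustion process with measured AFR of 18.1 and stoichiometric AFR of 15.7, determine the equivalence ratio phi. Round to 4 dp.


phi = AFR_stoich / AFR_actual
phi = 15.7 / 18.1 = 0.8674


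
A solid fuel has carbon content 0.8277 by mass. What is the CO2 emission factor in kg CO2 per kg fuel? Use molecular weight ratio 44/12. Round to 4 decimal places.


EF = C_frac * (M_CO2 / M_C)
EF = 0.8277 * (44/12)
EF = 0.8277 * 3.666667 = 3.0349 kg_CO2/kg_fuel


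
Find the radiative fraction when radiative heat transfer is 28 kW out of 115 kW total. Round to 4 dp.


f_rad = Q_rad / Q_total
f_rad = 28 / 115 = 0.2435


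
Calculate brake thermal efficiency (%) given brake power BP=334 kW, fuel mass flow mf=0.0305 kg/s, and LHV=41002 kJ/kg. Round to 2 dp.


eta_BTE = (BP / (mf * LHV)) * 100
Denominator = 0.0305 * 41002 = 1250.5610 kW
eta_BTE = (334 / 1250.5610) * 100 = 26.71%


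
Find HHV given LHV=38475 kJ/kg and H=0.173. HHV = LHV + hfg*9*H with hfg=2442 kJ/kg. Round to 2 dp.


HHV = LHV + hfg * 9 * H
Water addition = 2442 * 9 * 0.173 = 3802.194 kJ/kg
HHV = 38475 + 3802.194 = 42277.19 kJ/kg


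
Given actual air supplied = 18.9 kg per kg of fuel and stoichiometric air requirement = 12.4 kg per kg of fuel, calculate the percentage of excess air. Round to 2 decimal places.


Excess air = actual - stoichiometric = 18.9 - 12.4 = 6.50 kg/kg fuel
Excess air % = (excess / stoich) * 100 = (6.50 / 12.4) * 100 = 52.42%


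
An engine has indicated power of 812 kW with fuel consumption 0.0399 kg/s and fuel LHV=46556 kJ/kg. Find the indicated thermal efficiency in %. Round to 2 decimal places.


eta_ith = (IP / (mf * LHV)) * 100
Denominator = 0.0399 * 46556 = 1857.5844 kW
eta_ith = (812 / 1857.5844) * 100 = 43.71%


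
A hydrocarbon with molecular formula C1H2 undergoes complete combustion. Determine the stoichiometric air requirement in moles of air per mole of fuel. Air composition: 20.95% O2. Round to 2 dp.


Balanced combustion: C1H2 + 1.5 O2 -> 1 CO2 + 1 H2O
O2 needed = C + H/4 = 1 + 2/4 = 1.50 moles
Air moles = O2 / 0.2095 = 1.50 / 0.2095 = 7.16 moles air


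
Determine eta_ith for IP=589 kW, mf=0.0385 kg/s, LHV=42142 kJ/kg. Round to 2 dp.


eta_ith = (IP / (mf * LHV)) * 100
Denominator = 0.0385 * 42142 = 1622.4670 kW
eta_ith = (589 / 1622.4670) * 100 = 36.30%


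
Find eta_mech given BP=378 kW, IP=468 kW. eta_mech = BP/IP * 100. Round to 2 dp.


eta_mech = (BP / IP) * 100
Ratio = 378 / 468 = 0.8077
eta_mech = 0.8077 * 100 = 80.77%


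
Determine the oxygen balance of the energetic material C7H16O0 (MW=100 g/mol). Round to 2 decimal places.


OB = -1600 * (2C + H/2 - O) / MW
Inner = 2*7 + 16/2 - 0 = 22.00
OB = -1600 * 22.00 / 100 = -352.00%


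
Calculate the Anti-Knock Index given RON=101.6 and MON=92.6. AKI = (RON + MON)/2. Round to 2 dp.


AKI = (RON + MON) / 2
AKI = (101.6 + 92.6) / 2
AKI = 194.2 / 2 = 97.10


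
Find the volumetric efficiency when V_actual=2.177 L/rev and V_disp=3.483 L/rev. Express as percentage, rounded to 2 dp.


eta_v = (V_actual / V_disp) * 100
Ratio = 2.177 / 3.483 = 0.6250
eta_v = 0.6250 * 100 = 62.50%


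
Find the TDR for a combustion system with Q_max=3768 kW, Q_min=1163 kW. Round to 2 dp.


TDR = Q_max / Q_min
TDR = 3768 / 1163 = 3.24


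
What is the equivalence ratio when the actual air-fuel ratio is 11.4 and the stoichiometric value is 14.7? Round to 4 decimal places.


phi = AFR_stoich / AFR_actual
phi = 14.7 / 11.4 = 1.2895


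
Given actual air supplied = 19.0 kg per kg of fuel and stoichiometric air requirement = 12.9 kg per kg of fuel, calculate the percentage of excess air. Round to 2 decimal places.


Excess air = actual - stoichiometric = 19.0 - 12.9 = 6.10 kg/kg fuel
Excess air % = (excess / stoich) * 100 = (6.10 / 12.9) * 100 = 47.29%


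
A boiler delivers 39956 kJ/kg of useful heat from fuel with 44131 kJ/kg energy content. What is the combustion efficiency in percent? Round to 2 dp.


Efficiency = (Q_useful / Q_fuel) * 100
Efficiency = (39956 / 44131) * 100
Efficiency = 0.9054 * 100 = 90.54%


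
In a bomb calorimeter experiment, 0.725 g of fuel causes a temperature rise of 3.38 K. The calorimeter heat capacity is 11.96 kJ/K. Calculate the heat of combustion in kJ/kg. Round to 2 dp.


Hc = C_cal * delta_T / m_fuel
Q_released = 11.96 * 3.38 = 40.4248 kJ
m_fuel = 0.725 g = 0.725/1000 kg = 0.000725 kg
Hc = 40.4248 / 0.000725 = 55758.34 kJ/kg


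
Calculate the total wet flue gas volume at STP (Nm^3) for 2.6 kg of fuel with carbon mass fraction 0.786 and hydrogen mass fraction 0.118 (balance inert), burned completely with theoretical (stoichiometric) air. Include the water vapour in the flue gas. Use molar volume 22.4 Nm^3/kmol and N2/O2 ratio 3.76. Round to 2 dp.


Per kg fuel: CO2 = (C/12 kmol)*22.4 = (0.786/12)*22.4 = 1.46720 Nm^3
Per kg fuel: H2O = (H/2 kmol)*22.4 = (0.118/2)*22.4 = 1.32160 Nm^3
O2 needed per kg fuel = C/12 + H/4 = 0.786/12 + 0.118/4 = 0.09500000 kmol
Per kg fuel: N2 = O2*3.76*22.4 = 0.09500000*3.76*22.4 = 8.00128 Nm^3
Total per kg = 1.46720 + 1.32160 + 8.00128 = 10.79008 Nm^3
Total = 10.79008 * 2.6 = 28.05 Nm^3


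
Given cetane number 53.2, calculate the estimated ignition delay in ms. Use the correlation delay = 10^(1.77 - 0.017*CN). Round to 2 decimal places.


delay = 10^(1.77 - 0.017*CN)
Exponent = 1.77 - 0.017*53.2 = 0.8656
delay = 10^0.8656 = 7.34 ms


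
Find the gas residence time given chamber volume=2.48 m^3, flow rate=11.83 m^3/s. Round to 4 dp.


tau = V / Q_flow
tau = 2.48 / 11.83 = 0.2096 s


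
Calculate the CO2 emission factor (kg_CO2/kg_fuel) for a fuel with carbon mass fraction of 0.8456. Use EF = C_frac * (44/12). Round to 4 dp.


EF = C_frac * (M_CO2 / M_C)
EF = 0.8456 * (44/12)
EF = 0.8456 * 3.666667 = 3.1005 kg_CO2/kg_fuel


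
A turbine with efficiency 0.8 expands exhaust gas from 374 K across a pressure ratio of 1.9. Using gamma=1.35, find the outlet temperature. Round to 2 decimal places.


T_out = T_in * (1 - eta * (1 - PR^(-(gamma-1)/gamma)))
Exponent = -(1.35-1)/1.35 = -0.25925926
PR^exp = 1.9^(-0.25925926) = 0.84670193
Factor = 1 - 0.8*(1 - 0.84670193) = 0.87736154
T_out = 374 * 0.87736154 = 328.13 K


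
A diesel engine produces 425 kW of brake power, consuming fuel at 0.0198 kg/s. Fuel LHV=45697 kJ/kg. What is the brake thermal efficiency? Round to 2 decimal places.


eta_BTE = (BP / (mf * LHV)) * 100
Denominator = 0.0198 * 45697 = 904.8006 kW
eta_BTE = (425 / 904.8006) * 100 = 46.97%


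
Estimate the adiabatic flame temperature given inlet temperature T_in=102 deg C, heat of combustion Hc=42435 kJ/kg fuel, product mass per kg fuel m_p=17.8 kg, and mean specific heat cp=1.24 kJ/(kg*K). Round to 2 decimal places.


T_ad = T_in + Hc / (m_p * cp)
Denominator = 17.8 * 1.24 = 22.0720
Temperature rise = 42435 / 22.0720 = 1922.57 K
T_ad = 102 + 1922.57 = 2024.57 deg C


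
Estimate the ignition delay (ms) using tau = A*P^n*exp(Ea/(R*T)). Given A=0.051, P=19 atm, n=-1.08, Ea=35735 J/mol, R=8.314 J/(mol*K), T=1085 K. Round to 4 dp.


tau = A * P^n * exp(Ea/(R*T))
P^n = 19^(-1.08) = 0.04158590
Ea/(R*T) = 35735/(8.314*1085) = 3.961449
exp(Ea/(R*T)) = 52.533372
tau = 0.051 * 0.04158590 * 52.533372 = 0.1114 ms


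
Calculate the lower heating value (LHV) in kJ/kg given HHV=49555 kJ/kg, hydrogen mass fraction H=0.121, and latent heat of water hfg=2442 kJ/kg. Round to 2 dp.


LHV = HHV - hfg * 9 * H
Water correction = 2442 * 9 * 0.121 = 2659.338 kJ/kg
LHV = 49555 - 2659.338 = 46895.66 kJ/kg


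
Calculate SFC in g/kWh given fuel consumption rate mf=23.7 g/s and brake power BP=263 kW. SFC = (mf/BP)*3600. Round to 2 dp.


SFC = (mf / BP) * 3600
Rate = 23.7 / 263 = 0.090114 g/(s*kW)
SFC = 0.090114 * 3600 = 324.41 g/kWh


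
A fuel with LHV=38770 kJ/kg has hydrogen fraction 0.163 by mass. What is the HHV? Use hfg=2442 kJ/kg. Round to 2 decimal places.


HHV = LHV + hfg * 9 * H
Water addition = 2442 * 9 * 0.163 = 3582.414 kJ/kg
HHV = 38770 + 3582.414 = 42352.41 kJ/kg


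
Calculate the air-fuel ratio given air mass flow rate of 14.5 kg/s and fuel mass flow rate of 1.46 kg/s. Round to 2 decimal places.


AFR = m_air / m_fuel
AFR = 14.5 / 1.46 = 9.93


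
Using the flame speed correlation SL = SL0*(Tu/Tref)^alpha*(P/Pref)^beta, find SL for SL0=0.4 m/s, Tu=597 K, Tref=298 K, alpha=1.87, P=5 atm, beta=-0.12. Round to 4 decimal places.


SL = SL0 * (Tu/Tref)^alpha * (P/Pref)^beta
T ratio = 597/298 = 2.00335570
(T ratio)^alpha = 2.00335570^1.87 = 3.666803
(P/Pref)^beta = 5^(-0.12) = 0.824373
SL = 0.4 * 3.666803 * 0.824373 = 1.2091 m/s


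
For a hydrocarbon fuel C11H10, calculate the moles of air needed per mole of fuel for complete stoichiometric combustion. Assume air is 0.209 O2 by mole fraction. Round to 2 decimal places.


Balanced combustion: C11H10 + 13.5 O2 -> 11 CO2 + 5 H2O
O2 needed = C + H/4 = 11 + 10/4 = 13.50 moles
Air moles = O2 / 0.209 = 13.50 / 0.209 = 64.59 moles air


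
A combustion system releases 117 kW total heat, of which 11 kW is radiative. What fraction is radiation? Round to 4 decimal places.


f_rad = Q_rad / Q_total
f_rad = 11 / 117 = 0.0940


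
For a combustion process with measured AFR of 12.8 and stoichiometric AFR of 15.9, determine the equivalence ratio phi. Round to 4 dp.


phi = AFR_stoich / AFR_actual
phi = 15.9 / 12.8 = 1.2422


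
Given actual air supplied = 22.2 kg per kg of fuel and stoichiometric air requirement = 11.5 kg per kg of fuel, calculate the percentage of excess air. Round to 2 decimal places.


Excess air = actual - stoichiometric = 22.2 - 11.5 = 10.70 kg/kg fuel
Excess air % = (excess / stoich) * 100 = (10.70 / 11.5) * 100 = 93.04%


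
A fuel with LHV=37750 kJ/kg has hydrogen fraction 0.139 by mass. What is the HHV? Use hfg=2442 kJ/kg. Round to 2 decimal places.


HHV = LHV + hfg * 9 * H
Water addition = 2442 * 9 * 0.139 = 3054.942 kJ/kg
HHV = 37750 + 3054.942 = 40804.94 kJ/kg


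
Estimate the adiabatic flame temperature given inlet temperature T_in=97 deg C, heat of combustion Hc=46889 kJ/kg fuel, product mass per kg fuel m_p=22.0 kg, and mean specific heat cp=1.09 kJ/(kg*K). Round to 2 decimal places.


T_ad = T_in + Hc / (m_p * cp)
Denominator = 22.0 * 1.09 = 23.9800
Temperature rise = 46889 / 23.9800 = 1955.34 K
T_ad = 97 + 1955.34 = 2052.34 deg C


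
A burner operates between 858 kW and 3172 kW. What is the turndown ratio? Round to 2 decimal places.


TDR = Q_max / Q_min
TDR = 3172 / 858 = 3.70


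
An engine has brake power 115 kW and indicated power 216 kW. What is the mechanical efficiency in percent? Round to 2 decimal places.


eta_mech = (BP / IP) * 100
Ratio = 115 / 216 = 0.5324
eta_mech = 0.5324 * 100 = 53.24%


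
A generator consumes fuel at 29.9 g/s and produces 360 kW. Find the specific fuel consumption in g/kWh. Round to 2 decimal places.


SFC = (mf / BP) * 3600
Rate = 29.9 / 360 = 0.083056 g/(s*kW)
SFC = 0.083056 * 3600 = 299.00 g/kWh


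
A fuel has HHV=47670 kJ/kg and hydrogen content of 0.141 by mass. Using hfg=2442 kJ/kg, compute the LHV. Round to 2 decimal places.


LHV = HHV - hfg * 9 * H
Water correction = 2442 * 9 * 0.141 = 3098.898 kJ/kg
LHV = 47670 - 3098.898 = 44571.10 kJ/kg


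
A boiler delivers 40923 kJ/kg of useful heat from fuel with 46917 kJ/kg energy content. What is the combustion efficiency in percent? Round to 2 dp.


Efficiency = (Q_useful / Q_fuel) * 100
Efficiency = (40923 / 46917) * 100
Efficiency = 0.8722 * 100 = 87.22%


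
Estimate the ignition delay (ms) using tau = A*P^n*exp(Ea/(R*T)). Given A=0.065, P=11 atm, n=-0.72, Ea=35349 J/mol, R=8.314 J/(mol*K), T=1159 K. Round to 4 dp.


tau = A * P^n * exp(Ea/(R*T))
P^n = 11^(-0.72) = 0.17790873
Ea/(R*T) = 35349/(8.314*1159) = 3.668459
exp(Ea/(R*T)) = 39.191467
tau = 0.065 * 0.17790873 * 39.191467 = 0.4532 ms


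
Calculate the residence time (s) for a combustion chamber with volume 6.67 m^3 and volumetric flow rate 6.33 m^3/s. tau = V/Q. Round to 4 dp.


tau = V / Q_flow
tau = 6.67 / 6.33 = 1.0537 s


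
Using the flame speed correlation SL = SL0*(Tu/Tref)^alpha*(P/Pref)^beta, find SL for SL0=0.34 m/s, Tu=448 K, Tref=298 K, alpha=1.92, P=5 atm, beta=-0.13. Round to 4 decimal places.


SL = SL0 * (Tu/Tref)^alpha * (P/Pref)^beta
T ratio = 448/298 = 1.50335570
(T ratio)^alpha = 1.50335570^1.92 = 2.187553
(P/Pref)^beta = 5^(-0.13) = 0.811211
SL = 0.34 * 2.187553 * 0.811211 = 0.6034 m/s


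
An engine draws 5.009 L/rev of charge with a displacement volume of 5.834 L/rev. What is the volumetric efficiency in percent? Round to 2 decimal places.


eta_v = (V_actual / V_disp) * 100
Ratio = 5.009 / 5.834 = 0.8586
eta_v = 0.8586 * 100 = 85.86%


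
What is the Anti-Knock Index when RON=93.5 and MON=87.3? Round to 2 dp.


AKI = (RON + MON) / 2
AKI = (93.5 + 87.3) / 2
AKI = 180.8 / 2 = 90.40


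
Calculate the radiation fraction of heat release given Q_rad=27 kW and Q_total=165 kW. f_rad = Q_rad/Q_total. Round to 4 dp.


f_rad = Q_rad / Q_total
f_rad = 27 / 165 = 0.1636


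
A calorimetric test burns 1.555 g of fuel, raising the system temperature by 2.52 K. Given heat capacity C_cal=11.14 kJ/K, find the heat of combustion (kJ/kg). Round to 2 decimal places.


Hc = C_cal * delta_T / m_fuel
Q_released = 11.14 * 2.52 = 28.0728 kJ
m_fuel = 1.555 g = 1.555/1000 kg = 0.001555 kg
Hc = 28.0728 / 0.001555 = 18053.25 kJ/kg


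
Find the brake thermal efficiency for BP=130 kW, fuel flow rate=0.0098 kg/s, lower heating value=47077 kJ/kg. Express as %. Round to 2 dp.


eta_BTE = (BP / (mf * LHV)) * 100
Denominator = 0.0098 * 47077 = 461.3546 kW
eta_BTE = (130 / 461.3546) * 100 = 28.18%


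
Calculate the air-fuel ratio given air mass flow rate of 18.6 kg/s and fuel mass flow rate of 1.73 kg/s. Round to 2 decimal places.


AFR = m_air / m_fuel
AFR = 18.6 / 1.73 = 10.75


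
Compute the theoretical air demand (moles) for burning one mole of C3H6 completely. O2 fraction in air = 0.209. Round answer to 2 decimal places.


Balanced combustion: C3H6 + 4.5 O2 -> 3 CO2 + 3 H2O
O2 needed = C + H/4 = 3 + 6/4 = 4.50 moles
Air moles = O2 / 0.209 = 4.50 / 0.209 = 21.53 moles air


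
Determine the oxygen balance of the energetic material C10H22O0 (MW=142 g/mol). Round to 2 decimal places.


OB = -1600 * (2C + H/2 - O) / MW
Inner = 2*10 + 22/2 - 0 = 31.00
OB = -1600 * 31.00 / 142 = -349.30%


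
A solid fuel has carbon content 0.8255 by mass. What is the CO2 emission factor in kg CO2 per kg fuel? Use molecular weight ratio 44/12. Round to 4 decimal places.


EF = C_frac * (M_CO2 / M_C)
EF = 0.8255 * (44/12)
EF = 0.8255 * 3.666667 = 3.0268 kg_CO2/kg_fuel


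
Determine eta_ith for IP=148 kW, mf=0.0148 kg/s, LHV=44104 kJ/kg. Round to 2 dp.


eta_ith = (IP / (mf * LHV)) * 100
Denominator = 0.0148 * 44104 = 652.7392 kW
eta_ith = (148 / 652.7392) * 100 = 22.67%


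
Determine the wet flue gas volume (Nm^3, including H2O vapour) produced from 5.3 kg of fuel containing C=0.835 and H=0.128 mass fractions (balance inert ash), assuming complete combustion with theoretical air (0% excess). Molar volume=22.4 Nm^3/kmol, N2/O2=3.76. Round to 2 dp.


Per kg fuel: CO2 = (C/12 kmol)*22.4 = (0.835/12)*22.4 = 1.55867 Nm^3
Per kg fuel: H2O = (H/2 kmol)*22.4 = (0.128/2)*22.4 = 1.43360 Nm^3
O2 needed per kg fuel = C/12 + H/4 = 0.835/12 + 0.128/4 = 0.10158333 kmol
Per kg fuel: N2 = O2*3.76*22.4 = 0.10158333*3.76*22.4 = 8.55575 Nm^3
Total per kg = 1.55867 + 1.43360 + 8.55575 = 11.54802 Nm^3
Total = 11.54802 * 5.3 = 61.20 Nm^3
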